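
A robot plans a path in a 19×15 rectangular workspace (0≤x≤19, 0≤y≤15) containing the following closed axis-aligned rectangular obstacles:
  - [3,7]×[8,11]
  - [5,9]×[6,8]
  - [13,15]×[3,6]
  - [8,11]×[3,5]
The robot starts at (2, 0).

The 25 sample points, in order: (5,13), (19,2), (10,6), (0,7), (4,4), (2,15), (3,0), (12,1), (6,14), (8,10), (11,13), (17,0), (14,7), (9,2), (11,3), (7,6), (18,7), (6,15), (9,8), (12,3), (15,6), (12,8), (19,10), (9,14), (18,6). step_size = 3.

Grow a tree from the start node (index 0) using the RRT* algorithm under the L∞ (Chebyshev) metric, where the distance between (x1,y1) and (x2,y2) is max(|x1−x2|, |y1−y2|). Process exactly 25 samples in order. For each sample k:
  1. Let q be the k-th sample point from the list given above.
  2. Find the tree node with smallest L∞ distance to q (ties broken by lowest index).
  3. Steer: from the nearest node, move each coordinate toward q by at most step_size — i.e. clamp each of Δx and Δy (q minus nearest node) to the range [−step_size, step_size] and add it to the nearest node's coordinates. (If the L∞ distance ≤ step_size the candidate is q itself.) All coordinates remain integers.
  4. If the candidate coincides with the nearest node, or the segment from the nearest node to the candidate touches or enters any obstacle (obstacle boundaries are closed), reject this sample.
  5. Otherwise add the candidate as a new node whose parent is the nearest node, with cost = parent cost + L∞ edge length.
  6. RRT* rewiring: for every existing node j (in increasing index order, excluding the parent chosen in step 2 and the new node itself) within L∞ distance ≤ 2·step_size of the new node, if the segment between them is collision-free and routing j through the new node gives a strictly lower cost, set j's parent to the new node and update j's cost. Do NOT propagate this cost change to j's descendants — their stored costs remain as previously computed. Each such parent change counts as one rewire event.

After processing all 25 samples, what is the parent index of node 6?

1. q=(5,13) nearest=0 d=13 new=(5,3) → add node 1 parent=0 cost=3
2. q=(19,2) nearest=1 d=14 new=(8,2) → add node 2 parent=1 cost=6
3. q=(10,6) nearest=2 d=4 new=(10,5) → blocked by [8,11]×[3,5], reject
4. q=(0,7) nearest=1 d=5 new=(2,6) → add node 3 parent=1 cost=6
5. q=(4,4) nearest=1 d=1 new=(4,4) → add node 4 parent=1 cost=4
6. q=(2,15) nearest=3 d=9 new=(2,9) → add node 5 parent=3 cost=9
7. q=(3,0) nearest=0 d=1 new=(3,0) → add node 6 parent=0 cost=1
8. q=(12,1) nearest=2 d=4 new=(11,1) → add node 7 parent=2 cost=9
9. q=(6,14) nearest=5 d=5 new=(5,12) → blocked by [3,7]×[8,11], reject
10. q=(8,10) nearest=3 d=6 new=(5,9) → blocked by [3,7]×[8,11], reject
11. q=(11,13) nearest=3 d=9 new=(5,9) → blocked by [3,7]×[8,11], reject
12. q=(17,0) nearest=7 d=6 new=(14,0) → add node 8 parent=7 cost=12
13. q=(14,7) nearest=2 d=6 new=(11,5) → blocked by [8,11]×[3,5], reject
14. q=(9,2) nearest=2 d=1 new=(9,2) → add node 9 parent=2 cost=7
15. q=(11,3) nearest=7 d=2 new=(11,3) → blocked by [8,11]×[3,5], reject
16. q=(7,6) nearest=1 d=3 new=(7,6) → blocked by [5,9]×[6,8], reject
17. q=(18,7) nearest=7 d=7 new=(14,4) → blocked by [13,15]×[3,6], reject
18. q=(6,15) nearest=5 d=6 new=(5,12) → blocked by [3,7]×[8,11], reject
19. q=(9,8) nearest=1 d=5 new=(8,6) → blocked by [5,9]×[6,8], reject
20. q=(12,3) nearest=7 d=2 new=(12,3) → add node 10 parent=7 cost=11
21. q=(15,6) nearest=10 d=3 new=(15,6) → blocked by [13,15]×[3,6], reject
22. q=(12,8) nearest=10 d=5 new=(12,6) → add node 11 parent=10 cost=14
23. q=(19,10) nearest=10 d=7 new=(15,6) → blocked by [13,15]×[3,6], reject
24. q=(9,14) nearest=5 d=7 new=(5,12) → blocked by [3,7]×[8,11], reject
25. q=(18,6) nearest=8 d=6 new=(17,3) → add node 12 parent=8 cost=15

Parent of node 6: 0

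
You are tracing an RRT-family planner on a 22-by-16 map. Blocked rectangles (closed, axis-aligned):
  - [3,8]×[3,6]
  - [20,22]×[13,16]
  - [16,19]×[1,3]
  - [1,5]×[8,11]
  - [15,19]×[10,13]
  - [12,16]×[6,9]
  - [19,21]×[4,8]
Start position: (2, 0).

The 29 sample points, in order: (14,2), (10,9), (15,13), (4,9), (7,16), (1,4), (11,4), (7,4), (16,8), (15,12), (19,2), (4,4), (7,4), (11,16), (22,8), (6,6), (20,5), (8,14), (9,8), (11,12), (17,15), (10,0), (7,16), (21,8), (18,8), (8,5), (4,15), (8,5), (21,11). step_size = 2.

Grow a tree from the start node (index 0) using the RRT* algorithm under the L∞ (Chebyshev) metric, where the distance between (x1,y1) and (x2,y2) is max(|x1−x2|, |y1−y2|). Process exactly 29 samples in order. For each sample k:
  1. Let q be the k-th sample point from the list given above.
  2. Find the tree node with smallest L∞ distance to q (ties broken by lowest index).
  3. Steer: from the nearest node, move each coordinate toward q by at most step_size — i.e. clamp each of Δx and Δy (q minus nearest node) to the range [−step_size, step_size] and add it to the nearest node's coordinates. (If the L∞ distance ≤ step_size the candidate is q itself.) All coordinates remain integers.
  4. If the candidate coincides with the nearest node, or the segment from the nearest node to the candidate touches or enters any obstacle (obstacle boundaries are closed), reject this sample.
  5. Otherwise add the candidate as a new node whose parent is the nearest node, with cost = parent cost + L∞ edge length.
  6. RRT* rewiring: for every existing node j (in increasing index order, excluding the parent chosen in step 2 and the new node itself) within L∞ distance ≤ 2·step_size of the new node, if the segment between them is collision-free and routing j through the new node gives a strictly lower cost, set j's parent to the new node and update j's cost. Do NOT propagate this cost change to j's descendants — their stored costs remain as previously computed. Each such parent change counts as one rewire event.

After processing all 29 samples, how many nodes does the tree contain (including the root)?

Node count: 7

1. q=(14,2) nearest=0 d=12 new=(4,2) → add node 1 parent=0 cost=2
2. q=(10,9) nearest=1 d=7 new=(6,4) → blocked by [3,8]×[3,6], reject
3. q=(15,13) nearest=1 d=11 new=(6,4) → blocked by [3,8]×[3,6], reject
4. q=(4,9) nearest=1 d=7 new=(4,4) → blocked by [3,8]×[3,6], reject
5. q=(7,16) nearest=1 d=14 new=(6,4) → blocked by [3,8]×[3,6], reject
6. q=(1,4) nearest=1 d=3 new=(2,4) → blocked by [3,8]×[3,6], reject
7. q=(11,4) nearest=1 d=7 new=(6,4) → blocked by [3,8]×[3,6], reject
8. q=(7,4) nearest=1 d=3 new=(6,4) → blocked by [3,8]×[3,6], reject
9. q=(16,8) nearest=1 d=12 new=(6,4) → blocked by [3,8]×[3,6], reject
10. q=(15,12) nearest=1 d=11 new=(6,4) → blocked by [3,8]×[3,6], reject
11. q=(19,2) nearest=1 d=15 new=(6,2) → add node 2 parent=1 cost=4
12. q=(4,4) nearest=1 d=2 new=(4,4) → blocked by [3,8]×[3,6], reject
13. q=(7,4) nearest=2 d=2 new=(7,4) → blocked by [3,8]×[3,6], reject
14. q=(11,16) nearest=1 d=14 new=(6,4) → blocked by [3,8]×[3,6], reject
15. q=(22,8) nearest=2 d=16 new=(8,4) → blocked by [3,8]×[3,6], reject
16. q=(6,6) nearest=1 d=4 new=(6,4) → blocked by [3,8]×[3,6], reject
17. q=(20,5) nearest=2 d=14 new=(8,4) → blocked by [3,8]×[3,6], reject
18. q=(8,14) nearest=1 d=12 new=(6,4) → blocked by [3,8]×[3,6], reject
19. q=(9,8) nearest=1 d=6 new=(6,4) → blocked by [3,8]×[3,6], reject
20. q=(11,12) nearest=1 d=10 new=(6,4) → blocked by [3,8]×[3,6], reject
21. q=(17,15) nearest=1 d=13 new=(6,4) → blocked by [3,8]×[3,6], reject
22. q=(10,0) nearest=2 d=4 new=(8,0) → add node 3 parent=2 cost=6
23. q=(7,16) nearest=1 d=14 new=(6,4) → blocked by [3,8]×[3,6], reject
24. q=(21,8) nearest=3 d=13 new=(10,2) → add node 4 parent=3 cost=8
25. q=(18,8) nearest=4 d=8 new=(12,4) → add node 5 parent=4 cost=10
26. q=(8,5) nearest=2 d=3 new=(8,4) → blocked by [3,8]×[3,6], reject
27. q=(4,15) nearest=5 d=11 new=(10,6) → add node 6 parent=5 cost=12
28. q=(8,5) nearest=6 d=2 new=(8,5) → blocked by [3,8]×[3,6], reject
29. q=(21,11) nearest=5 d=9 new=(14,6) → blocked by [12,16]×[6,9], reject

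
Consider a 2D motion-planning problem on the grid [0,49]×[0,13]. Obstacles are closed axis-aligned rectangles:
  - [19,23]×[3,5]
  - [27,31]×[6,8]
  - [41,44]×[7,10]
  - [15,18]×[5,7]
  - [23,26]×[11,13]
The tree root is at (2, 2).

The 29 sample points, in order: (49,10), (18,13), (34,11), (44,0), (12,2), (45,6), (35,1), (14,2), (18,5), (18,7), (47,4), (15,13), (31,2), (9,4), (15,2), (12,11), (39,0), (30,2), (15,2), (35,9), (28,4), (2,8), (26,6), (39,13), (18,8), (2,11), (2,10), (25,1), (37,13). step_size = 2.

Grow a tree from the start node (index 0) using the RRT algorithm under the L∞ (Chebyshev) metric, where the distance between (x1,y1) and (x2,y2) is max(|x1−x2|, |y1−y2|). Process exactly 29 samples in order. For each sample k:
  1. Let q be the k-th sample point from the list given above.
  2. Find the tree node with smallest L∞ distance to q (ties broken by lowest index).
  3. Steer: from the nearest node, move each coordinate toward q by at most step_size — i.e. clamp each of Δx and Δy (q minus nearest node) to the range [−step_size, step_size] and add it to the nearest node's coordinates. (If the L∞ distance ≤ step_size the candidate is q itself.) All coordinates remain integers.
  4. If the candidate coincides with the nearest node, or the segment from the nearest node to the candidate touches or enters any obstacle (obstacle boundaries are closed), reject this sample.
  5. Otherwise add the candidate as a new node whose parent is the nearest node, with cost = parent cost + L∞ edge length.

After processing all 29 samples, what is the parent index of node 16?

Parent of node 16: 15

1. q=(49,10) nearest=0 d=47 new=(4,4) → add node 1 parent=0 cost=2
2. q=(18,13) nearest=1 d=14 new=(6,6) → add node 2 parent=1 cost=4
3. q=(34,11) nearest=2 d=28 new=(8,8) → add node 3 parent=2 cost=6
4. q=(44,0) nearest=3 d=36 new=(10,6) → add node 4 parent=3 cost=8
5. q=(12,2) nearest=4 d=4 new=(12,4) → add node 5 parent=4 cost=10
6. q=(45,6) nearest=5 d=33 new=(14,6) → add node 6 parent=5 cost=12
7. q=(35,1) nearest=6 d=21 new=(16,4) → blocked by [15,18]×[5,7], reject
8. q=(14,2) nearest=5 d=2 new=(14,2) → add node 7 parent=5 cost=12
9. q=(18,5) nearest=6 d=4 new=(16,5) → blocked by [15,18]×[5,7], reject
10. q=(18,7) nearest=6 d=4 new=(16,7) → blocked by [15,18]×[5,7], reject
11. q=(47,4) nearest=6 d=33 new=(16,4) → blocked by [15,18]×[5,7], reject
12. q=(15,13) nearest=3 d=7 new=(10,10) → add node 8 parent=3 cost=8
13. q=(31,2) nearest=6 d=17 new=(16,4) → blocked by [15,18]×[5,7], reject
14. q=(9,4) nearest=4 d=2 new=(9,4) → add node 9 parent=4 cost=10
15. q=(15,2) nearest=7 d=1 new=(15,2) → add node 10 parent=7 cost=13
16. q=(12,11) nearest=8 d=2 new=(12,11) → add node 11 parent=8 cost=10
17. q=(39,0) nearest=10 d=24 new=(17,0) → add node 12 parent=10 cost=15
18. q=(30,2) nearest=12 d=13 new=(19,2) → add node 13 parent=12 cost=17
19. q=(15,2) nearest=10 d=0 → coincident, reject
20. q=(35,9) nearest=13 d=16 new=(21,4) → blocked by [19,23]×[3,5], reject
21. q=(28,4) nearest=13 d=9 new=(21,4) → blocked by [19,23]×[3,5], reject
22. q=(2,8) nearest=1 d=4 new=(2,6) → add node 14 parent=1 cost=4
23. q=(26,6) nearest=13 d=7 new=(21,4) → blocked by [19,23]×[3,5], reject
24. q=(39,13) nearest=13 d=20 new=(21,4) → blocked by [19,23]×[3,5], reject
25. q=(18,8) nearest=6 d=4 new=(16,8) → blocked by [15,18]×[5,7], reject
26. q=(2,11) nearest=2 d=5 new=(4,8) → add node 15 parent=2 cost=6
27. q=(2,10) nearest=15 d=2 new=(2,10) → add node 16 parent=15 cost=8
28. q=(25,1) nearest=13 d=6 new=(21,1) → add node 17 parent=13 cost=19
29. q=(37,13) nearest=17 d=16 new=(23,3) → blocked by [19,23]×[3,5], reject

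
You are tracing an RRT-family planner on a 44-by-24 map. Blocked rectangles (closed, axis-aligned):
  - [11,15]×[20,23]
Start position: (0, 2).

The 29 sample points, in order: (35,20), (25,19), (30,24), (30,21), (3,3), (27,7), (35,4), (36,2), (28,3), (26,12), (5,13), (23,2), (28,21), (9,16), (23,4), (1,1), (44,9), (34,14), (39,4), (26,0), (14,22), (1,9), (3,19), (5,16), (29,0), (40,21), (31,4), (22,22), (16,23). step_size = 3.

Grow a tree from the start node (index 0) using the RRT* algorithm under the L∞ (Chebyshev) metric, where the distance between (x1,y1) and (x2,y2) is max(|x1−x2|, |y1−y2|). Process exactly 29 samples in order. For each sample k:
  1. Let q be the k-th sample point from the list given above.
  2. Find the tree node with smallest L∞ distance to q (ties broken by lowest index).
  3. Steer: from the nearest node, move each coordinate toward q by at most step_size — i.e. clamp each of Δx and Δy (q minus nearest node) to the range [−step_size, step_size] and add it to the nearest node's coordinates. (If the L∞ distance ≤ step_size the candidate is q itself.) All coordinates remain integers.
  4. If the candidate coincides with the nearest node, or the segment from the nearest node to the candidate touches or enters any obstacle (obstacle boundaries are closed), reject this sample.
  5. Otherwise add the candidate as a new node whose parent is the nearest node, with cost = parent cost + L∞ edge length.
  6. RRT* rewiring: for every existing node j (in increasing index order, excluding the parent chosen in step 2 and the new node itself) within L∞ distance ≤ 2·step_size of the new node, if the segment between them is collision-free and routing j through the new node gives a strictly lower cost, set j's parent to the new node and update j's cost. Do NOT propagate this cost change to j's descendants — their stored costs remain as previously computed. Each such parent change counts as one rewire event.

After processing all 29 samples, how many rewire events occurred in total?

1. q=(35,20) nearest=0 d=35 new=(3,5) → add node 1 parent=0 cost=3
2. q=(25,19) nearest=1 d=22 new=(6,8) → add node 2 parent=1 cost=6
3. q=(30,24) nearest=2 d=24 new=(9,11) → add node 3 parent=2 cost=9
4. q=(30,21) nearest=3 d=21 new=(12,14) → add node 4 parent=3 cost=12
5. q=(3,3) nearest=1 d=2 new=(3,3) → add node 5 parent=1 cost=5
6. q=(27,7) nearest=4 d=15 new=(15,11) → add node 6 parent=4 cost=15
7. q=(35,4) nearest=6 d=20 new=(18,8) → add node 7 parent=6 cost=18
8. q=(36,2) nearest=7 d=18 new=(21,5) → add node 8 parent=7 cost=21
9. q=(28,3) nearest=8 d=7 new=(24,3) → add node 9 parent=8 cost=24
10. q=(26,12) nearest=8 d=7 new=(24,8) → add node 10 parent=8 cost=24
11. q=(5,13) nearest=3 d=4 new=(6,13) → add node 11 parent=3 cost=12
12. q=(23,2) nearest=9 d=1 new=(23,2) → add node 12 parent=9 cost=25
13. q=(28,21) nearest=6 d=13 new=(18,14) → add node 13 parent=6 cost=18
14. q=(9,16) nearest=4 d=3 new=(9,16) → add node 14 parent=4 cost=15
15. q=(23,4) nearest=9 d=1 new=(23,4) → add node 15 parent=9 cost=25
16. q=(1,1) nearest=0 d=1 new=(1,1) → add node 16 parent=0 cost=1; rewire 5→16 (3<5)
17. q=(44,9) nearest=9 d=20 new=(27,6) → add node 17 parent=9 cost=27
18. q=(34,14) nearest=17 d=8 new=(30,9) → add node 18 parent=17 cost=30
19. q=(39,4) nearest=18 d=9 new=(33,6) → add node 19 parent=18 cost=33
20. q=(26,0) nearest=9 d=3 new=(26,0) → add node 20 parent=9 cost=27
21. q=(14,22) nearest=14 d=6 new=(12,19) → add node 21 parent=14 cost=18
22. q=(1,9) nearest=1 d=4 new=(1,8) → add node 22 parent=1 cost=6; rewire 11→22 (11<12)
23. q=(3,19) nearest=11 d=6 new=(3,16) → add node 23 parent=11 cost=14
24. q=(5,16) nearest=23 d=2 new=(5,16) → add node 24 parent=23 cost=16
25. q=(29,0) nearest=20 d=3 new=(29,0) → add node 25 parent=20 cost=30
26. q=(40,21) nearest=18 d=12 new=(33,12) → add node 26 parent=18 cost=33
27. q=(31,4) nearest=19 d=2 new=(31,4) → add node 27 parent=19 cost=35
28. q=(22,22) nearest=13 d=8 new=(21,17) → add node 28 parent=13 cost=21
29. q=(16,23) nearest=21 d=4 new=(15,22) → blocked by [11,15]×[20,23], reject

Rewire events: 2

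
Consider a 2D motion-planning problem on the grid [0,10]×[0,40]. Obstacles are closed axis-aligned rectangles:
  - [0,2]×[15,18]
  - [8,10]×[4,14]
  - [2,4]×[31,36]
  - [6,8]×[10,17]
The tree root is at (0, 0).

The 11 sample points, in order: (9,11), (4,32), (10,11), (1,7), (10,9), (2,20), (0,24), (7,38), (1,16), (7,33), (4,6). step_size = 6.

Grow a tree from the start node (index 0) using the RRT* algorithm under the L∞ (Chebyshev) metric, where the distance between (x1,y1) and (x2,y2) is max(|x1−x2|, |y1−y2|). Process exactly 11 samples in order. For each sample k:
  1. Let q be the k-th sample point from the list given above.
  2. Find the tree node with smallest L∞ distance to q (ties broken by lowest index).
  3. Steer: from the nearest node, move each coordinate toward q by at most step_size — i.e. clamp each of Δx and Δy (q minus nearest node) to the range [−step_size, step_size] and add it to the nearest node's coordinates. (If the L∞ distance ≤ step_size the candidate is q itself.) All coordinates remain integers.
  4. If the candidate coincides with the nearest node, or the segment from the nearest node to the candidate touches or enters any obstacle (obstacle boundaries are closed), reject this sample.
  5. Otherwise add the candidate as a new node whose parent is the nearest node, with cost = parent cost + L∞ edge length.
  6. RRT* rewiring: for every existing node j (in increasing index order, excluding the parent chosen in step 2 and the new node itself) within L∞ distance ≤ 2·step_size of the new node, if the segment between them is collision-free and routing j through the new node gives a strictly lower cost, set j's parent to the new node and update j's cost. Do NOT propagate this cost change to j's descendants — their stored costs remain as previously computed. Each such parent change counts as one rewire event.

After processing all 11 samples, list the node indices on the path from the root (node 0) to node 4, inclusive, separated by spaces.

Path: 0 1 4

1. q=(9,11) nearest=0 d=11 new=(6,6) → add node 1 parent=0 cost=6
2. q=(4,32) nearest=1 d=26 new=(4,12) → add node 2 parent=1 cost=12
3. q=(10,11) nearest=1 d=5 new=(10,11) → blocked by [8,10]×[4,14], reject
4. q=(1,7) nearest=1 d=5 new=(1,7) → add node 3 parent=1 cost=11
5. q=(10,9) nearest=1 d=4 new=(10,9) → blocked by [8,10]×[4,14], reject
6. q=(2,20) nearest=2 d=8 new=(2,18) → blocked by [0,2]×[15,18], reject
7. q=(0,24) nearest=2 d=12 new=(0,18) → blocked by [0,2]×[15,18], reject
8. q=(7,38) nearest=2 d=26 new=(7,18) → blocked by [6,8]×[10,17], reject
9. q=(1,16) nearest=2 d=4 new=(1,16) → blocked by [0,2]×[15,18], reject
10. q=(7,33) nearest=2 d=21 new=(7,18) → blocked by [6,8]×[10,17], reject
11. q=(4,6) nearest=1 d=2 new=(4,6) → add node 4 parent=1 cost=8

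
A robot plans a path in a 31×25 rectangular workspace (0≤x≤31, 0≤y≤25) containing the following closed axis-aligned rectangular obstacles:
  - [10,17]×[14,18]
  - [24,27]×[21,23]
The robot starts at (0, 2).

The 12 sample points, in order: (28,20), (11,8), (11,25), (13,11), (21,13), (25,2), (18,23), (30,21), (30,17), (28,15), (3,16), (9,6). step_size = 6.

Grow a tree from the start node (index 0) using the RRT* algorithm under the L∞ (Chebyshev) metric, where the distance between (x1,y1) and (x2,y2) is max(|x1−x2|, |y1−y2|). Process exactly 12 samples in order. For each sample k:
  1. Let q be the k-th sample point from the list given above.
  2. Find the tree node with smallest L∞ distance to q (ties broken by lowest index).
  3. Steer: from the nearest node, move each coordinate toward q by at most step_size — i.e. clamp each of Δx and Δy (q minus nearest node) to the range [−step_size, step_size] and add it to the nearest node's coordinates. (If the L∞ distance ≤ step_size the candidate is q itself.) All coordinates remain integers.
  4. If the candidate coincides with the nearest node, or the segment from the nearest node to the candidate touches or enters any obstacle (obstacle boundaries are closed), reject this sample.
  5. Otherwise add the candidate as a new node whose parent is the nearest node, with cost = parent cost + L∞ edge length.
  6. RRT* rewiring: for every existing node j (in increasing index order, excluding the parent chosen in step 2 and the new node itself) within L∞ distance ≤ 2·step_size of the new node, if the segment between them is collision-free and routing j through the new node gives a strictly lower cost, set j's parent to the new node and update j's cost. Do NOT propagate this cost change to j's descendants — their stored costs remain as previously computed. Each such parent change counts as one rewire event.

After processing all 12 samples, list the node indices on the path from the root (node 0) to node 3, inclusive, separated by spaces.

1. q=(28,20) nearest=0 d=28 new=(6,8) → add node 1 parent=0 cost=6
2. q=(11,8) nearest=1 d=5 new=(11,8) → add node 2 parent=1 cost=11
3. q=(11,25) nearest=1 d=17 new=(11,14) → blocked by [10,17]×[14,18], reject
4. q=(13,11) nearest=2 d=3 new=(13,11) → add node 3 parent=2 cost=14
5. q=(21,13) nearest=3 d=8 new=(19,13) → add node 4 parent=3 cost=20
6. q=(25,2) nearest=4 d=11 new=(25,7) → add node 5 parent=4 cost=26
7. q=(18,23) nearest=4 d=10 new=(18,19) → add node 6 parent=4 cost=26
8. q=(30,21) nearest=4 d=11 new=(25,19) → add node 7 parent=4 cost=26
9. q=(30,17) nearest=7 d=5 new=(30,17) → add node 8 parent=7 cost=31
10. q=(28,15) nearest=8 d=2 new=(28,15) → add node 9 parent=8 cost=33
11. q=(3,16) nearest=1 d=8 new=(3,14) → add node 10 parent=1 cost=12
12. q=(9,6) nearest=2 d=2 new=(9,6) → add node 11 parent=2 cost=13

Path: 0 1 2 3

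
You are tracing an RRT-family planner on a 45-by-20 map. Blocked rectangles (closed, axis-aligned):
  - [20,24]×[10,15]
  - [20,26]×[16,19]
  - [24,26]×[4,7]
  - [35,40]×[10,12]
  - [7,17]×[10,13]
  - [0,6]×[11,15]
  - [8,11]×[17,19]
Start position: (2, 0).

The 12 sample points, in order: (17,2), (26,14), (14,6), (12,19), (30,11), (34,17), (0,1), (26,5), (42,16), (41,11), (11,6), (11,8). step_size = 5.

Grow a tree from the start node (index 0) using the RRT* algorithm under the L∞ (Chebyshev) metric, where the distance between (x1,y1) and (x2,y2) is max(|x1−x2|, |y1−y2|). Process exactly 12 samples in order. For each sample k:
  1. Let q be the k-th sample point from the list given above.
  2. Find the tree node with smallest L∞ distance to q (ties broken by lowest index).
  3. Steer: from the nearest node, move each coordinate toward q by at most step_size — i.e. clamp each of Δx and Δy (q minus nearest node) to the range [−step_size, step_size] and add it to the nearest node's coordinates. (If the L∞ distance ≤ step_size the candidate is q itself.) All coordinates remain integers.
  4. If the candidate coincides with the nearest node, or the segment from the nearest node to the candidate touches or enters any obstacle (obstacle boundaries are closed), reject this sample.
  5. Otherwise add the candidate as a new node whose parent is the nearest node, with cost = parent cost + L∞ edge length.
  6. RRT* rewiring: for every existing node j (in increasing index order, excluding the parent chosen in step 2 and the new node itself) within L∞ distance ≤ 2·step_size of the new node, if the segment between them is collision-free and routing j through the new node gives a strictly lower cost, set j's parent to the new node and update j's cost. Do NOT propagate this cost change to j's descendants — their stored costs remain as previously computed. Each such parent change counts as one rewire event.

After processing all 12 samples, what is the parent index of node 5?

Parent of node 5: 0

1. q=(17,2) nearest=0 d=15 new=(7,2) → add node 1 parent=0 cost=5
2. q=(26,14) nearest=1 d=19 new=(12,7) → add node 2 parent=1 cost=10
3. q=(14,6) nearest=2 d=2 new=(14,6) → add node 3 parent=2 cost=12
4. q=(12,19) nearest=2 d=12 new=(12,12) → blocked by [7,17]×[10,13], reject
5. q=(30,11) nearest=3 d=16 new=(19,11) → add node 4 parent=3 cost=17
6. q=(34,17) nearest=4 d=15 new=(24,16) → blocked by [20,24]×[10,15], reject
7. q=(0,1) nearest=0 d=2 new=(0,1) → add node 5 parent=0 cost=2
8. q=(26,5) nearest=4 d=7 new=(24,6) → blocked by [20,24]×[10,15], reject
9. q=(42,16) nearest=4 d=23 new=(24,16) → blocked by [20,24]×[10,15], reject
10. q=(41,11) nearest=4 d=22 new=(24,11) → blocked by [20,24]×[10,15], reject
11. q=(11,6) nearest=2 d=1 new=(11,6) → add node 6 parent=2 cost=11
12. q=(11,8) nearest=2 d=1 new=(11,8) → add node 7 parent=2 cost=11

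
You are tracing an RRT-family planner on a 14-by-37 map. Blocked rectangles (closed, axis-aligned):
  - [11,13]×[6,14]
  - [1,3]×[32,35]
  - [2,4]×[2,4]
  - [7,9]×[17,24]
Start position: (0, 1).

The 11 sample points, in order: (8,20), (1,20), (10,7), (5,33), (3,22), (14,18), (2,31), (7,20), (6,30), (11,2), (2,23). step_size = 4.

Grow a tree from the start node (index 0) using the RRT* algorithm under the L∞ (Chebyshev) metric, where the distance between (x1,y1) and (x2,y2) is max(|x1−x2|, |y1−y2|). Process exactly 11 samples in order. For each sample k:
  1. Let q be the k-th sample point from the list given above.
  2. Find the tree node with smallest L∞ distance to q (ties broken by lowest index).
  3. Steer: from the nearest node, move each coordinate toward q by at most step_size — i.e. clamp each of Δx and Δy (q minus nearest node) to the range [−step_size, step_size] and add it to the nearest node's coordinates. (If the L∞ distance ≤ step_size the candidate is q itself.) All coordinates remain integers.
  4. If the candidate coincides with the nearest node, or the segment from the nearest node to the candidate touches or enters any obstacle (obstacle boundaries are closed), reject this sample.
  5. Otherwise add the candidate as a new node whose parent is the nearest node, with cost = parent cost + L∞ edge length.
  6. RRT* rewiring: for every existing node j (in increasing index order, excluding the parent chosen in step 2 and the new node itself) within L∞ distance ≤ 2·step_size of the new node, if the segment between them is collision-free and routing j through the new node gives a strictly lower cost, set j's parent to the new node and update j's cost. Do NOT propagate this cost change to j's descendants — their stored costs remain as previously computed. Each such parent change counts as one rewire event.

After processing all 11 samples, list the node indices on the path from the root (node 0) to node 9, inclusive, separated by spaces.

Path: 0 1 2 3 4 6 9

1. q=(8,20) nearest=0 d=19 new=(4,5) → blocked by [2,4]×[2,4], reject
2. q=(1,20) nearest=0 d=19 new=(1,5) → add node 1 parent=0 cost=4
3. q=(10,7) nearest=1 d=9 new=(5,7) → add node 2 parent=1 cost=8
4. q=(5,33) nearest=2 d=26 new=(5,11) → add node 3 parent=2 cost=12
5. q=(3,22) nearest=3 d=11 new=(3,15) → add node 4 parent=3 cost=16
6. q=(14,18) nearest=3 d=9 new=(9,15) → add node 5 parent=3 cost=16
7. q=(2,31) nearest=4 d=16 new=(2,19) → add node 6 parent=4 cost=20
8. q=(7,20) nearest=4 d=5 new=(7,19) → blocked by [7,9]×[17,24], reject
9. q=(6,30) nearest=6 d=11 new=(6,23) → add node 7 parent=6 cost=24
10. q=(11,2) nearest=2 d=6 new=(9,3) → add node 8 parent=2 cost=12
11. q=(2,23) nearest=6 d=4 new=(2,23) → add node 9 parent=6 cost=24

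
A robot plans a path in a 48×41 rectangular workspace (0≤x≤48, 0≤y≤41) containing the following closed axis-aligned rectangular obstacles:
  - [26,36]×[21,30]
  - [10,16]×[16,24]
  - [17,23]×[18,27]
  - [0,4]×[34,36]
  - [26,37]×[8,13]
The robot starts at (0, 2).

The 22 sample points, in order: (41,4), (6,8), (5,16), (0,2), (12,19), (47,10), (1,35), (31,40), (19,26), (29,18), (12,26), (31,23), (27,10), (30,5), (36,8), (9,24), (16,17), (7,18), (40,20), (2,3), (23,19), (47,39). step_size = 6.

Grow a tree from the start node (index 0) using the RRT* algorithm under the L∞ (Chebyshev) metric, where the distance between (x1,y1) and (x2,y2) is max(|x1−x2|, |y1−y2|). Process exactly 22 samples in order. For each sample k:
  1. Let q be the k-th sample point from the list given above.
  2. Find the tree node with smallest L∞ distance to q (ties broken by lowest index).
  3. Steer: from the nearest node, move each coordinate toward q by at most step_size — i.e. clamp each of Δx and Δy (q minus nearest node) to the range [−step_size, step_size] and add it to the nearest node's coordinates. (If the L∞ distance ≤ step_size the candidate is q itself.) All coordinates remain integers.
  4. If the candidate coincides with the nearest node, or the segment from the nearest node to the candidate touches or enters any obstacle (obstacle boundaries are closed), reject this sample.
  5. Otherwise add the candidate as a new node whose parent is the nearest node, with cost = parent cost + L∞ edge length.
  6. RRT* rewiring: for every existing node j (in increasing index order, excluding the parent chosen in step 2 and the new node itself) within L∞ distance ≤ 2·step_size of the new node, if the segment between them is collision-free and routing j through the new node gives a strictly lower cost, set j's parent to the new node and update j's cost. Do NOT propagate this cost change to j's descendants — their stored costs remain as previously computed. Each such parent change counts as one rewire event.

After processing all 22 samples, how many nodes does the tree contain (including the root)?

Node count: 11

1. q=(41,4) nearest=0 d=41 new=(6,4) → add node 1 parent=0 cost=6
2. q=(6,8) nearest=1 d=4 new=(6,8) → add node 2 parent=1 cost=10
3. q=(5,16) nearest=2 d=8 new=(5,14) → add node 3 parent=2 cost=16
4. q=(0,2) nearest=0 d=0 → coincident, reject
5. q=(12,19) nearest=3 d=7 new=(11,19) → blocked by [10,16]×[16,24], reject
6. q=(47,10) nearest=1 d=41 new=(12,10) → add node 4 parent=1 cost=12
7. q=(1,35) nearest=3 d=21 new=(1,20) → add node 5 parent=3 cost=22
8. q=(31,40) nearest=3 d=26 new=(11,20) → blocked by [10,16]×[16,24], reject
9. q=(19,26) nearest=3 d=14 new=(11,20) → blocked by [10,16]×[16,24], reject
10. q=(29,18) nearest=4 d=17 new=(18,16) → add node 6 parent=4 cost=18
11. q=(12,26) nearest=6 d=10 new=(12,22) → blocked by [10,16]×[16,24], reject
12. q=(31,23) nearest=6 d=13 new=(24,22) → blocked by [17,23]×[18,27], reject
13. q=(27,10) nearest=6 d=9 new=(24,10) → add node 7 parent=6 cost=24
14. q=(30,5) nearest=7 d=6 new=(30,5) → blocked by [26,37]×[8,13], reject
15. q=(36,8) nearest=7 d=12 new=(30,8) → blocked by [26,37]×[8,13], reject
16. q=(9,24) nearest=5 d=8 new=(7,24) → add node 8 parent=5 cost=28
17. q=(16,17) nearest=6 d=2 new=(16,17) → blocked by [10,16]×[16,24], reject
18. q=(7,18) nearest=3 d=4 new=(7,18) → add node 9 parent=3 cost=20; rewire 8→9 (26<28)
19. q=(40,20) nearest=7 d=16 new=(30,16) → blocked by [26,37]×[8,13], reject
20. q=(2,3) nearest=0 d=2 new=(2,3) → add node 10 parent=0 cost=2; rewire 2→10 (7<10); rewire 3→10 (13<16)
21. q=(23,19) nearest=6 d=5 new=(23,19) → blocked by [17,23]×[18,27], reject
22. q=(47,39) nearest=6 d=29 new=(24,22) → blocked by [17,23]×[18,27], reject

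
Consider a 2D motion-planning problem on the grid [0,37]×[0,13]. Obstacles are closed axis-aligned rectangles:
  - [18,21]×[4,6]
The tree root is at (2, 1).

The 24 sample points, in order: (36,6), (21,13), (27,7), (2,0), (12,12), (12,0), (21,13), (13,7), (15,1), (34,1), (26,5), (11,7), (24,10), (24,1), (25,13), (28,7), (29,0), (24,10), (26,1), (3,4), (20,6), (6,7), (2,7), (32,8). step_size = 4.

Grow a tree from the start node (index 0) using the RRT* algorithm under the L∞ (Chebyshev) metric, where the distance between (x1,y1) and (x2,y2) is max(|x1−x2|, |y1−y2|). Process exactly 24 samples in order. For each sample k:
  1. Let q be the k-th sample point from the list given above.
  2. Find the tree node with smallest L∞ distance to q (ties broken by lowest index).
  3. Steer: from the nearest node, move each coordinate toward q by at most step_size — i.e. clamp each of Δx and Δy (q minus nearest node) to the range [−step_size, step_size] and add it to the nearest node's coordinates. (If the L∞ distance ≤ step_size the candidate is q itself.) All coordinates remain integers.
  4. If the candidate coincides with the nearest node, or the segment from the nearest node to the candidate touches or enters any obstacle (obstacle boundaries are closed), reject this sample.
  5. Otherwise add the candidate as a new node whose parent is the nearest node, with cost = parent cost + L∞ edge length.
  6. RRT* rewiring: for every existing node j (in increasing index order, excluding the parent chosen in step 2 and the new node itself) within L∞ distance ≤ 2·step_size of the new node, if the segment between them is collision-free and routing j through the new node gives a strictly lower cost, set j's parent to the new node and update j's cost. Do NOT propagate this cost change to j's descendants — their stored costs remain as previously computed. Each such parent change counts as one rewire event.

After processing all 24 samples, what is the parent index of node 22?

Parent of node 22: 16

1. q=(36,6) nearest=0 d=34 new=(6,5) → add node 1 parent=0 cost=4
2. q=(21,13) nearest=1 d=15 new=(10,9) → add node 2 parent=1 cost=8
3. q=(27,7) nearest=2 d=17 new=(14,7) → add node 3 parent=2 cost=12
4. q=(2,0) nearest=0 d=1 new=(2,0) → add node 4 parent=0 cost=1
5. q=(12,12) nearest=2 d=3 new=(12,12) → add node 5 parent=2 cost=11
6. q=(12,0) nearest=1 d=6 new=(10,1) → add node 6 parent=1 cost=8
7. q=(21,13) nearest=3 d=7 new=(18,11) → add node 7 parent=3 cost=16
8. q=(13,7) nearest=3 d=1 new=(13,7) → add node 8 parent=3 cost=13
9. q=(15,1) nearest=6 d=5 new=(14,1) → add node 9 parent=6 cost=12
10. q=(34,1) nearest=7 d=16 new=(22,7) → add node 10 parent=7 cost=20
11. q=(26,5) nearest=10 d=4 new=(26,5) → add node 11 parent=10 cost=24
12. q=(11,7) nearest=2 d=2 new=(11,7) → add node 12 parent=2 cost=10; rewire 8→12 (12<13)
13. q=(24,10) nearest=10 d=3 new=(24,10) → add node 13 parent=10 cost=23
14. q=(24,1) nearest=11 d=4 new=(24,1) → add node 14 parent=11 cost=28
15. q=(25,13) nearest=13 d=3 new=(25,13) → add node 15 parent=13 cost=26
16. q=(28,7) nearest=11 d=2 new=(28,7) → add node 16 parent=11 cost=26
17. q=(29,0) nearest=11 d=5 new=(29,1) → add node 17 parent=11 cost=28
18. q=(24,10) nearest=13 d=0 → coincident, reject
19. q=(26,1) nearest=14 d=2 new=(26,1) → add node 18 parent=14 cost=30
20. q=(3,4) nearest=0 d=3 new=(3,4) → add node 19 parent=0 cost=3
21. q=(20,6) nearest=10 d=2 new=(20,6) → blocked by [18,21]×[4,6], reject
22. q=(6,7) nearest=1 d=2 new=(6,7) → add node 20 parent=1 cost=6
23. q=(2,7) nearest=19 d=3 new=(2,7) → add node 21 parent=19 cost=6
24. q=(32,8) nearest=16 d=4 new=(32,8) → add node 22 parent=16 cost=30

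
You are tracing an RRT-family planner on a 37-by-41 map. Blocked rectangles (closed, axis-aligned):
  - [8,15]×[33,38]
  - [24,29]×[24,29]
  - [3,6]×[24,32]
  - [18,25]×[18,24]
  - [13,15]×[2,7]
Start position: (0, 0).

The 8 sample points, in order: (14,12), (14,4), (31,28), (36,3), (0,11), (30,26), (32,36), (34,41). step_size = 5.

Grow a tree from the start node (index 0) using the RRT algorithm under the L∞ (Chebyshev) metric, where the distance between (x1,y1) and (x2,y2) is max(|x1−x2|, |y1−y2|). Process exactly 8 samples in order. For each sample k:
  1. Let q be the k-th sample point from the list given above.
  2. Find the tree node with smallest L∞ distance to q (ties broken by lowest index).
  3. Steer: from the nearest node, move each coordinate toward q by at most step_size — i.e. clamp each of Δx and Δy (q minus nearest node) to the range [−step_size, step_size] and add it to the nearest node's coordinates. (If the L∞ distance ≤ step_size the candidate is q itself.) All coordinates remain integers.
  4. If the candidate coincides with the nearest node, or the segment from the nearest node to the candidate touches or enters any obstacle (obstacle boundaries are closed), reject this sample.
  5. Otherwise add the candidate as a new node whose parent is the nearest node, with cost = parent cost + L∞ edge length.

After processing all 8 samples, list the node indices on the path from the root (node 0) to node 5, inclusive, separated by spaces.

1. q=(14,12) nearest=0 d=14 new=(5,5) → add node 1 parent=0 cost=5
2. q=(14,4) nearest=1 d=9 new=(10,4) → add node 2 parent=1 cost=10
3. q=(31,28) nearest=2 d=24 new=(15,9) → blocked by [13,15]×[2,7], reject
4. q=(36,3) nearest=2 d=26 new=(15,3) → blocked by [13,15]×[2,7], reject
5. q=(0,11) nearest=1 d=6 new=(0,10) → add node 3 parent=1 cost=10
6. q=(30,26) nearest=2 d=22 new=(15,9) → blocked by [13,15]×[2,7], reject
7. q=(32,36) nearest=1 d=31 new=(10,10) → add node 4 parent=1 cost=10
8. q=(34,41) nearest=4 d=31 new=(15,15) → add node 5 parent=4 cost=15

Path: 0 1 4 5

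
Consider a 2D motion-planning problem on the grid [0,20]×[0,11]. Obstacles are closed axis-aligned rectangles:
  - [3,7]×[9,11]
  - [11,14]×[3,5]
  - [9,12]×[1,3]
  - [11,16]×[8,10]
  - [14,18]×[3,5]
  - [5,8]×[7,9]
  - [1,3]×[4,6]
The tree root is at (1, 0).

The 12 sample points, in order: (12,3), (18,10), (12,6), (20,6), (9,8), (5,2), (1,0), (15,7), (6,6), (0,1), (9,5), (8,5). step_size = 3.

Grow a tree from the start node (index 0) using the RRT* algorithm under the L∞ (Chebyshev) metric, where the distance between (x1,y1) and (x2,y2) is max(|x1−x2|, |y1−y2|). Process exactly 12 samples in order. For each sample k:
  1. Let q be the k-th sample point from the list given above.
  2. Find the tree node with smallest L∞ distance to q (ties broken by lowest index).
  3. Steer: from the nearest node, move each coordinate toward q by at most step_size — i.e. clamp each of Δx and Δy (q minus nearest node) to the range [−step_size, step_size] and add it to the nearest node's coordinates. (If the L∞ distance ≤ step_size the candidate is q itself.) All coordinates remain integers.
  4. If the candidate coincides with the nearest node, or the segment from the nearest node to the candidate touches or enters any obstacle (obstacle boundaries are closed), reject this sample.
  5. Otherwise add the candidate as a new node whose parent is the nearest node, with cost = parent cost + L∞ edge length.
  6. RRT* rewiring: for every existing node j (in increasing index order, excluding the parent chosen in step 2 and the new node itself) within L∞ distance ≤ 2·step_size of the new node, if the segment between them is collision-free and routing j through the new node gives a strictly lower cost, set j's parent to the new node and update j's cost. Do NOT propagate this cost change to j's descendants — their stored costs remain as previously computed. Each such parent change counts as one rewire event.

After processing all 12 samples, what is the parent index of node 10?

Parent of node 10: 2

1. q=(12,3) nearest=0 d=11 new=(4,3) → add node 1 parent=0 cost=3
2. q=(18,10) nearest=1 d=14 new=(7,6) → add node 2 parent=1 cost=6
3. q=(12,6) nearest=2 d=5 new=(10,6) → add node 3 parent=2 cost=9
4. q=(20,6) nearest=3 d=10 new=(13,6) → add node 4 parent=3 cost=12
5. q=(9,8) nearest=2 d=2 new=(9,8) → blocked by [5,8]×[7,9], reject
6. q=(5,2) nearest=1 d=1 new=(5,2) → add node 5 parent=1 cost=4
7. q=(1,0) nearest=0 d=0 → coincident, reject
8. q=(15,7) nearest=4 d=2 new=(15,7) → add node 6 parent=4 cost=14
9. q=(6,6) nearest=2 d=1 new=(6,6) → add node 7 parent=2 cost=7
10. q=(0,1) nearest=0 d=1 new=(0,1) → add node 8 parent=0 cost=1
11. q=(9,5) nearest=3 d=1 new=(9,5) → add node 9 parent=3 cost=10
12. q=(8,5) nearest=2 d=1 new=(8,5) → add node 10 parent=2 cost=7; rewire 9→10 (8<10)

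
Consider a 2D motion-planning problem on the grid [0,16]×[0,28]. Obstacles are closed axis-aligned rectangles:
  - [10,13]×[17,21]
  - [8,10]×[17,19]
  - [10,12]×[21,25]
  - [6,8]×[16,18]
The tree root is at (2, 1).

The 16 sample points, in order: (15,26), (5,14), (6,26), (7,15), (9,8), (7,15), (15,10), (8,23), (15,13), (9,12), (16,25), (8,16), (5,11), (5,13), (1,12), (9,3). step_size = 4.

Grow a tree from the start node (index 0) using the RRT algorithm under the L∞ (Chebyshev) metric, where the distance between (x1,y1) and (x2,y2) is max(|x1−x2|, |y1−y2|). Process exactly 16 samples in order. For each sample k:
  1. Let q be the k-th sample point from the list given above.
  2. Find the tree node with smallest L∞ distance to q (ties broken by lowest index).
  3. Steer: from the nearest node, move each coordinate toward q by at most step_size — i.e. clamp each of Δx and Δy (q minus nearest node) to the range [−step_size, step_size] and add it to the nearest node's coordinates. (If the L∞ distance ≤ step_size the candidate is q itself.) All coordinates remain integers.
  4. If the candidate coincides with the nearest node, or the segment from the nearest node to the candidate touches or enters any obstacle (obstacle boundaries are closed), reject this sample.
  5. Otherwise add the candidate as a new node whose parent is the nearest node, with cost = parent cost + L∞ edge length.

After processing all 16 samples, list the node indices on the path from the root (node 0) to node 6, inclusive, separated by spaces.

1. q=(15,26) nearest=0 d=25 new=(6,5) → add node 1 parent=0 cost=4
2. q=(5,14) nearest=1 d=9 new=(5,9) → add node 2 parent=1 cost=8
3. q=(6,26) nearest=2 d=17 new=(6,13) → add node 3 parent=2 cost=12
4. q=(7,15) nearest=3 d=2 new=(7,15) → add node 4 parent=3 cost=14
5. q=(9,8) nearest=1 d=3 new=(9,8) → add node 5 parent=1 cost=7
6. q=(7,15) nearest=4 d=0 → coincident, reject
7. q=(15,10) nearest=5 d=6 new=(13,10) → add node 6 parent=5 cost=11
8. q=(8,23) nearest=4 d=8 new=(8,19) → blocked by [8,10]×[17,19], reject
9. q=(15,13) nearest=6 d=3 new=(15,13) → add node 7 parent=6 cost=14
10. q=(9,12) nearest=3 d=3 new=(9,12) → add node 8 parent=3 cost=15
11. q=(16,25) nearest=4 d=10 new=(11,19) → blocked by [10,13]×[17,21], reject
12. q=(8,16) nearest=4 d=1 new=(8,16) → blocked by [6,8]×[16,18], reject
13. q=(5,11) nearest=2 d=2 new=(5,11) → add node 9 parent=2 cost=10
14. q=(5,13) nearest=3 d=1 new=(5,13) → add node 10 parent=3 cost=13
15. q=(1,12) nearest=2 d=4 new=(1,12) → add node 11 parent=2 cost=12
16. q=(9,3) nearest=1 d=3 new=(9,3) → add node 12 parent=1 cost=7

Path: 0 1 5 6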